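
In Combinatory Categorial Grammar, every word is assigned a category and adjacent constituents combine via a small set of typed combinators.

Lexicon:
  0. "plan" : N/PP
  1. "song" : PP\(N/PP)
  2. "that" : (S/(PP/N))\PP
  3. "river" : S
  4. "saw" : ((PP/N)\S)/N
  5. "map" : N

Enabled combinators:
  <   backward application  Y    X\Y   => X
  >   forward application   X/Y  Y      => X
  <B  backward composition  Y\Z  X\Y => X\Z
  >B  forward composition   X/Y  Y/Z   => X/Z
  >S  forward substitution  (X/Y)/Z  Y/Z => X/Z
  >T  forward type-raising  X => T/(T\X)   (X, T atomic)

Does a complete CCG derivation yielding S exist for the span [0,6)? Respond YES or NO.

[0,6] S   >
  [0,3] S/(PP/N)   <
    [0,2] PP   <
      [0,1] "plan" : N/PP
      [1,2] "song" : PP\(N/PP)
    [2,3] "that" : (S/(PP/N))\PP
  [3,6] PP/N   <
    [3,4] "river" : S
    [4,6] (PP/N)\S   >
      [4,5] "saw" : ((PP/N)\S)/N
      [5,6] "map" : N

YES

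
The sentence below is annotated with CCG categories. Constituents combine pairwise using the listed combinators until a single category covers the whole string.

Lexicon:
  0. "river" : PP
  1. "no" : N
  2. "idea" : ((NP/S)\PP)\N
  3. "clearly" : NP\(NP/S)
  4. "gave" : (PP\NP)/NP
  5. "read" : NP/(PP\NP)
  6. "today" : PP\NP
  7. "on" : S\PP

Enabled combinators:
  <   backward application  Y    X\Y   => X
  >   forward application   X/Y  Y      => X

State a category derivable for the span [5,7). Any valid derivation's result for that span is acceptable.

NP

[0,8] S   <
  [0,7] PP   <
    [0,4] NP   <
      [0,3] NP/S   <
        [0,1] "river" : PP
        [1,3] (NP/S)\PP   <
          [1,2] "no" : N
          [2,3] "idea" : ((NP/S)\PP)\N
      [3,4] "clearly" : NP\(NP/S)
    [4,7] PP\NP   >
      [4,5] "gave" : (PP\NP)/NP
      [5,7] NP   >
        [5,6] "read" : NP/(PP\NP)
        [6,7] "today" : PP\NP
  [7,8] "on" : S\PP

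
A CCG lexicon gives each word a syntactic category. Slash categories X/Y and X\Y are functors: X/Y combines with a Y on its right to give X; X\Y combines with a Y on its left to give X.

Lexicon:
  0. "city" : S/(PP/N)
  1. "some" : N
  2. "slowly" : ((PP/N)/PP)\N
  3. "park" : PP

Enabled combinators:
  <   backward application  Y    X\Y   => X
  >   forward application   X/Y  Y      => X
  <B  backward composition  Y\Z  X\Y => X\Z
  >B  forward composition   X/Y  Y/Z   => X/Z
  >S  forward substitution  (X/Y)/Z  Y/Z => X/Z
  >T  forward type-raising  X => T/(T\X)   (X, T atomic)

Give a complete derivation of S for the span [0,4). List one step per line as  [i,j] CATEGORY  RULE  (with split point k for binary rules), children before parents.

[0,4] S   >
  [0,1] "city" : S/(PP/N)
  [1,4] PP/N   >
    [1,3] (PP/N)/PP   <
      [1,2] "some" : N
      [2,3] "slowly" : ((PP/N)/PP)\N
    [3,4] "park" : PP

[0,1] S/(PP/N)  lex  "city"
[1,2] N  lex  "some"
[2,3] ((PP/N)/PP)\N  lex  "slowly"
[1,3] (PP/N)/PP  <  k=2
[3,4] PP  lex  "park"
[1,4] PP/N  >  k=3
[0,4] S  >  k=1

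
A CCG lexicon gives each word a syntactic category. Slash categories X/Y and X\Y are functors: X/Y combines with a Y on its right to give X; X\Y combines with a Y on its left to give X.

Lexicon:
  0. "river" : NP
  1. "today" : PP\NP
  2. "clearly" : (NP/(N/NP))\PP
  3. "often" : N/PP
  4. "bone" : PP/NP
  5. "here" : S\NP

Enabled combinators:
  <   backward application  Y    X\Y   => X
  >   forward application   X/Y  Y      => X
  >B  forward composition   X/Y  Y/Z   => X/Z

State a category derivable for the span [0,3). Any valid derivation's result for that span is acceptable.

[0,6] S   <
  [0,5] NP   >
    [0,3] NP/(N/NP)   <
      [0,2] PP   <
        [0,1] "river" : NP
        [1,2] "today" : PP\NP
      [2,3] "clearly" : (NP/(N/NP))\PP
    [3,5] N/NP   >B
      [3,4] "often" : N/PP
      [4,5] "bone" : PP/NP
  [5,6] "here" : S\NP

NP/(N/NP)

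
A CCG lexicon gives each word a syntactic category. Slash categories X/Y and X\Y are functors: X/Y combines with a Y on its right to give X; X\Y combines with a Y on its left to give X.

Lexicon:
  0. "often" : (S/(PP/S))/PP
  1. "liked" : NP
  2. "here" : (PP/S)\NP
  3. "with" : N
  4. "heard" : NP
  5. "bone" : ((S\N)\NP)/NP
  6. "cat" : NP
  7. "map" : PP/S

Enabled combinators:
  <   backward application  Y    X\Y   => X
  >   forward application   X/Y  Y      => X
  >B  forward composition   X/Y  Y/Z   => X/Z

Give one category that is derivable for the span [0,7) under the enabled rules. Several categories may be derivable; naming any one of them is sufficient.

[0,8] S   >
  [0,7] S/(PP/S)   >
    [0,1] "often" : (S/(PP/S))/PP
    [1,7] PP   >
      [1,3] PP/S   <
        [1,2] "liked" : NP
        [2,3] "here" : (PP/S)\NP
      [3,7] S   <
        [3,4] "with" : N
        [4,7] S\N   <
          [4,5] "heard" : NP
          [5,7] (S\N)\NP   >
            [5,6] "bone" : ((S\N)\NP)/NP
            [6,7] "cat" : NP
  [7,8] "map" : PP/S

S/(PP/S)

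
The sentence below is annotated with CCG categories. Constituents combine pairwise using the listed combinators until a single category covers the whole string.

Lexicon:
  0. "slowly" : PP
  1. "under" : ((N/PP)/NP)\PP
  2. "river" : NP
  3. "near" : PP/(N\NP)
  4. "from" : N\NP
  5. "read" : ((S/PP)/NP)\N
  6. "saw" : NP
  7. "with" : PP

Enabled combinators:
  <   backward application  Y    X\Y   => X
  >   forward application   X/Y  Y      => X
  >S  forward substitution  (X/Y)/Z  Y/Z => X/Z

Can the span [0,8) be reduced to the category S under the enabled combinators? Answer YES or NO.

YES

[0,8] S   >
  [0,7] S/PP   >
    [0,6] (S/PP)/NP   <
      [0,5] N   >
        [0,3] N/PP   >
          [0,2] (N/PP)/NP   <
            [0,1] "slowly" : PP
            [1,2] "under" : ((N/PP)/NP)\PP
          [2,3] "river" : NP
        [3,5] PP   >
          [3,4] "near" : PP/(N\NP)
          [4,5] "from" : N\NP
      [5,6] "read" : ((S/PP)/NP)\N
    [6,7] "saw" : NP
  [7,8] "with" : PP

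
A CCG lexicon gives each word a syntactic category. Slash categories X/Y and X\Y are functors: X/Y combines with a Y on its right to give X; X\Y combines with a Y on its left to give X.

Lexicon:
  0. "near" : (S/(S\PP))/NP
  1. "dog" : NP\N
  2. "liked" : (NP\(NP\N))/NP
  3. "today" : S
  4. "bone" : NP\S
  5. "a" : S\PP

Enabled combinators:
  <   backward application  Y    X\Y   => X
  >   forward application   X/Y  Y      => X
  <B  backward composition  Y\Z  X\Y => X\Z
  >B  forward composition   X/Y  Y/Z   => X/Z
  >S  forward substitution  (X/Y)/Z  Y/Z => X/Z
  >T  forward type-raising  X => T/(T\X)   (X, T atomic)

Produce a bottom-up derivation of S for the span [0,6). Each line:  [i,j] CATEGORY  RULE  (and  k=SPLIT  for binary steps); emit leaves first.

[0,6] S   >
  [0,5] S/(S\PP)   >
    [0,1] "near" : (S/(S\PP))/NP
    [1,5] NP   <
      [1,2] "dog" : NP\N
      [2,5] NP\(NP\N)   >
        [2,3] "liked" : (NP\(NP\N))/NP
        [3,5] NP   <
          [3,4] "today" : S
          [4,5] "bone" : NP\S
  [5,6] "a" : S\PP

[0,1] (S/(S\PP))/NP  lex  "near"
[1,2] NP\N  lex  "dog"
[2,3] (NP\(NP\N))/NP  lex  "liked"
[3,4] S  lex  "today"
[4,5] NP\S  lex  "bone"
[3,5] NP  <  k=4
[2,5] NP\(NP\N)  >  k=3
[1,5] NP  <  k=2
[0,5] S/(S\PP)  >  k=1
[5,6] S\PP  lex  "a"
[0,6] S  >  k=5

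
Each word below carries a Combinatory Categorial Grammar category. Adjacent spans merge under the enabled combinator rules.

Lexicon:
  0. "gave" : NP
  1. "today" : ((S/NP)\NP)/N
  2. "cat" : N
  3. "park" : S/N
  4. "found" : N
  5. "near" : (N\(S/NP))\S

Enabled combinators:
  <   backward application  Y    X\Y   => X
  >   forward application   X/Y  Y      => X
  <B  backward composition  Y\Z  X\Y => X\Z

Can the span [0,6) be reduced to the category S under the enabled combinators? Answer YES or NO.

NO

NP ((S/NP)\NP)/N N S/N N (N\(S/NP))\S
CKY chart[0,6] = {N}; S ∉ chart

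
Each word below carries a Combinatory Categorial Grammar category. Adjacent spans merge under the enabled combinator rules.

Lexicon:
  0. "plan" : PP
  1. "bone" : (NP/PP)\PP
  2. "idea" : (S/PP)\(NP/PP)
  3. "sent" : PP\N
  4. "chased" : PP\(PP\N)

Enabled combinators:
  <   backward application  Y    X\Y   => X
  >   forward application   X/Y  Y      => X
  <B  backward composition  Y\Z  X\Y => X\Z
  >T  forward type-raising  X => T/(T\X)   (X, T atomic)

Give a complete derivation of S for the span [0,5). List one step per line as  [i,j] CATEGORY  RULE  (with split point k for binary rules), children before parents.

[0,5] S   >
  [0,3] S/PP   <
    [0,2] NP/PP   <
      [0,1] "plan" : PP
      [1,2] "bone" : (NP/PP)\PP
    [2,3] "idea" : (S/PP)\(NP/PP)
  [3,5] PP   <
    [3,4] "sent" : PP\N
    [4,5] "chased" : PP\(PP\N)

[0,1] PP  lex  "plan"
[1,2] (NP/PP)\PP  lex  "bone"
[0,2] NP/PP  <  k=1
[2,3] (S/PP)\(NP/PP)  lex  "idea"
[0,3] S/PP  <  k=2
[3,4] PP\N  lex  "sent"
[4,5] PP\(PP\N)  lex  "chased"
[3,5] PP  <  k=4
[0,5] S  >  k=3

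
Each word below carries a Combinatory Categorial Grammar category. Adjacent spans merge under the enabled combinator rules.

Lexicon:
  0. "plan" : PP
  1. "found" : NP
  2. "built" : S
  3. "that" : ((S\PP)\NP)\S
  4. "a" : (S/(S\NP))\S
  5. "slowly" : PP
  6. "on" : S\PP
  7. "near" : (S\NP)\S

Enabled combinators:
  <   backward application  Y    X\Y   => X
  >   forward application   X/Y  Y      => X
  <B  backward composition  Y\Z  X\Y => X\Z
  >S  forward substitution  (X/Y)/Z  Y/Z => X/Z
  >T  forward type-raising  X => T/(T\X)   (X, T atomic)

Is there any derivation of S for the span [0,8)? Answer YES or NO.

YES

[0,8] S   >
  [0,5] S/(S\NP)   <
    [0,4] S   >
      [0,1] S/(S\PP)   >T
        [0,1] "plan" : PP
      [1,4] S\PP   <
        [1,2] "found" : NP
        [2,4] (S\PP)\NP   <
          [2,3] "built" : S
          [3,4] "that" : ((S\PP)\NP)\S
    [4,5] "a" : (S/(S\NP))\S
  [5,8] S\NP   <
    [5,7] S   >
      [5,6] S/(S\PP)   >T
        [5,6] "slowly" : PP
      [6,7] "on" : S\PP
    [7,8] "near" : (S\NP)\S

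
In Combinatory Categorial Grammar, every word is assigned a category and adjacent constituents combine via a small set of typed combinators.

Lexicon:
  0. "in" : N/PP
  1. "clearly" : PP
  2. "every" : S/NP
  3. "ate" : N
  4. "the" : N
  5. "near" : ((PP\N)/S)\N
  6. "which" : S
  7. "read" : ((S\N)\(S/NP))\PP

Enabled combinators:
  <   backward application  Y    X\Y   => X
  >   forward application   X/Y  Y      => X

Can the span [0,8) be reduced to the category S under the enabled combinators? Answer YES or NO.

[0,8] S   <
  [0,2] N   >
    [0,1] "in" : N/PP
    [1,2] "clearly" : PP
  [2,8] S\N   <
    [2,3] "every" : S/NP
    [3,8] (S\N)\(S/NP)   <
      [3,7] PP   <
        [3,4] "ate" : N
        [4,7] PP\N   >
          [4,6] (PP\N)/S   <
            [4,5] "the" : N
            [5,6] "near" : ((PP\N)/S)\N
          [6,7] "which" : S
      [7,8] "read" : ((S\N)\(S/NP))\PP

YES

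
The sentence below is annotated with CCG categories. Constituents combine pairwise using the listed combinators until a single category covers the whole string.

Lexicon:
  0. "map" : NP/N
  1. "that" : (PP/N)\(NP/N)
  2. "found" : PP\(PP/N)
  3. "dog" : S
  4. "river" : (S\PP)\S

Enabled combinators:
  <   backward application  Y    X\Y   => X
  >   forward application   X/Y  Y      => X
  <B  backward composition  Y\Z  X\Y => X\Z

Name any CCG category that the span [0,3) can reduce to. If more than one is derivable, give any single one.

[0,5] S   <
  [0,3] PP   <
    [0,2] PP/N   <
      [0,1] "map" : NP/N
      [1,2] "that" : (PP/N)\(NP/N)
    [2,3] "found" : PP\(PP/N)
  [3,5] S\PP   <
    [3,4] "dog" : S
    [4,5] "river" : (S\PP)\S

PP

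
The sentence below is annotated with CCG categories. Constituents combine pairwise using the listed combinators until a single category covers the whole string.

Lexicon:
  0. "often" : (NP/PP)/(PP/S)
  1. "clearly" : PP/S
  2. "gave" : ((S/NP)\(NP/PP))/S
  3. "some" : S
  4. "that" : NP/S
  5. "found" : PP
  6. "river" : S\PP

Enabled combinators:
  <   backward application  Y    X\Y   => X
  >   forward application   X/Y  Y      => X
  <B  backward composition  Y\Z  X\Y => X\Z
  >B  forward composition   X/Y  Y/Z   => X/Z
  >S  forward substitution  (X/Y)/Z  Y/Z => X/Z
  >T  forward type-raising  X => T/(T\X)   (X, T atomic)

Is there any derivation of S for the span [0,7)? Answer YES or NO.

[0,7] S   >
  [0,4] S/NP   <
    [0,2] NP/PP   >
      [0,1] "often" : (NP/PP)/(PP/S)
      [1,2] "clearly" : PP/S
    [2,4] (S/NP)\(NP/PP)   >
      [2,3] "gave" : ((S/NP)\(NP/PP))/S
      [3,4] "some" : S
  [4,7] NP   >
    [4,5] "that" : NP/S
    [5,7] S   <
      [5,6] "found" : PP
      [6,7] "river" : S\PP

YES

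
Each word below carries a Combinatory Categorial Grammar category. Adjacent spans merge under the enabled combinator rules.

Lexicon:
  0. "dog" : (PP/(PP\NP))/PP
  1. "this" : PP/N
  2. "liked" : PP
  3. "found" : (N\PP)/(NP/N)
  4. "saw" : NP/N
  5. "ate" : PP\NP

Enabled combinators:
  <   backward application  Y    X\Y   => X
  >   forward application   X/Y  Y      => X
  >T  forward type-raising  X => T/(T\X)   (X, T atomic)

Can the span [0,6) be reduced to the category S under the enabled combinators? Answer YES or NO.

NO

(PP/(PP\NP))/PP PP/N PP (N\PP)/(NP/N) NP/N PP\NP
CKY chart[0,6] = {N/(N\PP), NP/(NP\PP), PP, PP/(PP\PP), S/(S\PP)}; S ∉ chart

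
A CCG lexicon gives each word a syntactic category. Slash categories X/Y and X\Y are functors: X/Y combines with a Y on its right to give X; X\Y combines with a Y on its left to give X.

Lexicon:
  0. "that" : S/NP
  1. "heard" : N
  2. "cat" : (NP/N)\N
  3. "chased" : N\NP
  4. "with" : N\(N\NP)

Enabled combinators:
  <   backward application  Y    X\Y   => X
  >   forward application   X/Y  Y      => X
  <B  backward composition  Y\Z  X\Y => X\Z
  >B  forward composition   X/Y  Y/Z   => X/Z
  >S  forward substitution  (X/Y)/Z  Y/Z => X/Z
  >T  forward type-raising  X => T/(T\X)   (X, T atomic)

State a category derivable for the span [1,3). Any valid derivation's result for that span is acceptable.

[0,5] S   >
  [0,1] "that" : S/NP
  [1,5] NP   >
    [1,3] NP/N   <
      [1,2] "heard" : N
      [2,3] "cat" : (NP/N)\N
    [3,5] N   <
      [3,4] "chased" : N\NP
      [4,5] "with" : N\(N\NP)

NP/N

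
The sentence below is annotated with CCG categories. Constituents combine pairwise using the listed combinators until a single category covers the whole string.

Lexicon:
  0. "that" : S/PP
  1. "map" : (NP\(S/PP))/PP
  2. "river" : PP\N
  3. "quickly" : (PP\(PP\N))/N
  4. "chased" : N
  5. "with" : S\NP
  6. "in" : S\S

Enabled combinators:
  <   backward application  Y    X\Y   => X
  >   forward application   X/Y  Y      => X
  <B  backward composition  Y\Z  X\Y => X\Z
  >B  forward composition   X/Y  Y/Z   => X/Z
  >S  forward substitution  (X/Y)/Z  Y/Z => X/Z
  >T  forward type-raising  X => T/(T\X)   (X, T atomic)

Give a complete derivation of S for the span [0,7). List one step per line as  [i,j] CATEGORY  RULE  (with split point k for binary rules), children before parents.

[0,1] S/PP  lex  "that"
[1,2] (NP\(S/PP))/PP  lex  "map"
[2,3] PP\N  lex  "river"
[3,4] (PP\(PP\N))/N  lex  "quickly"
[4,5] N  lex  "chased"
[3,5] PP\(PP\N)  >  k=4
[2,5] PP  <  k=3
[1,5] NP\(S/PP)  >  k=2
[0,5] NP  <  k=1
[5,6] S\NP  lex  "with"
[6,7] S\S  lex  "in"
[5,7] S\NP  <B  k=6
[0,7] S  <  k=5

[0,7] S   <
  [0,5] NP   <
    [0,1] "that" : S/PP
    [1,5] NP\(S/PP)   >
      [1,2] "map" : (NP\(S/PP))/PP
      [2,5] PP   <
        [2,3] "river" : PP\N
        [3,5] PP\(PP\N)   >
          [3,4] "quickly" : (PP\(PP\N))/N
          [4,5] "chased" : N
  [5,7] S\NP   <B
    [5,6] "with" : S\NP
    [6,7] "in" : S\S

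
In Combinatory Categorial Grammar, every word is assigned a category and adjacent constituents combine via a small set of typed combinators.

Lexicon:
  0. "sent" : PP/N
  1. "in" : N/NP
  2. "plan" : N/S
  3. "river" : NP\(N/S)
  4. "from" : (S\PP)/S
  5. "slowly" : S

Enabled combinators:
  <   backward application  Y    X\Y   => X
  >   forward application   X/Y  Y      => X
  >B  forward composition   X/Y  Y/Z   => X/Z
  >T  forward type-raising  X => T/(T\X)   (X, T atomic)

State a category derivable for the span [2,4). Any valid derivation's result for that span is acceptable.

NP

[0,6] S   <
  [0,4] PP   >
    [0,2] PP/NP   >B
      [0,1] "sent" : PP/N
      [1,2] "in" : N/NP
    [2,4] NP   <
      [2,3] "plan" : N/S
      [3,4] "river" : NP\(N/S)
  [4,6] S\PP   >
    [4,5] "from" : (S\PP)/S
    [5,6] "slowly" : S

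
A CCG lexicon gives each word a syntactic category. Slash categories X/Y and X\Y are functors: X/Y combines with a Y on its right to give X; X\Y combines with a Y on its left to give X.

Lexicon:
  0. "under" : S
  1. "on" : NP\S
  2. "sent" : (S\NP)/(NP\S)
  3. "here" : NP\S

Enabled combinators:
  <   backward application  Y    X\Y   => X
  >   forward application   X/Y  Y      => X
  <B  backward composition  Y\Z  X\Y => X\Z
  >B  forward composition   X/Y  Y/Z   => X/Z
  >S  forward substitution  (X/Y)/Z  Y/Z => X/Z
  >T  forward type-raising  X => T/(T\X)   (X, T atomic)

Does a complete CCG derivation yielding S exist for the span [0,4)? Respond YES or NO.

YES

[0,4] S   <
  [0,2] NP   <
    [0,1] "under" : S
    [1,2] "on" : NP\S
  [2,4] S\NP   >
    [2,3] "sent" : (S\NP)/(NP\S)
    [3,4] "here" : NP\S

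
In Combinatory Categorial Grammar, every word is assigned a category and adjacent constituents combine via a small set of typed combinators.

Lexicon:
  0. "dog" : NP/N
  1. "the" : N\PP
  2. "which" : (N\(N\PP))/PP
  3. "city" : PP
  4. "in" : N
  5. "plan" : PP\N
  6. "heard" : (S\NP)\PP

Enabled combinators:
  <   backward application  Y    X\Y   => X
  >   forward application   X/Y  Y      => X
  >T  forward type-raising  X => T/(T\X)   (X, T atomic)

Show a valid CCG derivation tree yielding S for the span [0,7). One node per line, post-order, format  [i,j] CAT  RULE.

[0,1] NP/N  lex  "dog"
[1,2] N\PP  lex  "the"
[2,3] (N\(N\PP))/PP  lex  "which"
[3,4] PP  lex  "city"
[2,4] N\(N\PP)  >  k=3
[1,4] N  <  k=2
[0,4] NP  >  k=1
[4,5] N  lex  "in"
[5,6] PP\N  lex  "plan"
[4,6] PP  <  k=5
[6,7] (S\NP)\PP  lex  "heard"
[4,7] S\NP  <  k=6
[0,7] S  <  k=4

[0,7] S   <
  [0,4] NP   >
    [0,1] "dog" : NP/N
    [1,4] N   <
      [1,2] "the" : N\PP
      [2,4] N\(N\PP)   >
        [2,3] "which" : (N\(N\PP))/PP
        [3,4] "city" : PP
  [4,7] S\NP   <
    [4,6] PP   <
      [4,5] "in" : N
      [5,6] "plan" : PP\N
    [6,7] "heard" : (S\NP)\PP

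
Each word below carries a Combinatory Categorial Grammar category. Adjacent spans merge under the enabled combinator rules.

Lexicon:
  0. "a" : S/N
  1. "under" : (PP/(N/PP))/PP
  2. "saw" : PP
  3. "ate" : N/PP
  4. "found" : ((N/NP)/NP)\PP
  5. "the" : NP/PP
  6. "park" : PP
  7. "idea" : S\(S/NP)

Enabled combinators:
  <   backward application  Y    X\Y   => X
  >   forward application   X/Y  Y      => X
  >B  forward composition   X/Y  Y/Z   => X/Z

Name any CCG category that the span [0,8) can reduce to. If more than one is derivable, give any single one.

[0,8] S   <
  [0,7] S/NP   >B
    [0,1] "a" : S/N
    [1,7] N/NP   >
      [1,5] (N/NP)/NP   <
        [1,4] PP   >
          [1,3] PP/(N/PP)   >
            [1,2] "under" : (PP/(N/PP))/PP
            [2,3] "saw" : PP
          [3,4] "ate" : N/PP
        [4,5] "found" : ((N/NP)/NP)\PP
      [5,7] NP   >
        [5,6] "the" : NP/PP
        [6,7] "park" : PP
  [7,8] "idea" : S\(S/NP)

S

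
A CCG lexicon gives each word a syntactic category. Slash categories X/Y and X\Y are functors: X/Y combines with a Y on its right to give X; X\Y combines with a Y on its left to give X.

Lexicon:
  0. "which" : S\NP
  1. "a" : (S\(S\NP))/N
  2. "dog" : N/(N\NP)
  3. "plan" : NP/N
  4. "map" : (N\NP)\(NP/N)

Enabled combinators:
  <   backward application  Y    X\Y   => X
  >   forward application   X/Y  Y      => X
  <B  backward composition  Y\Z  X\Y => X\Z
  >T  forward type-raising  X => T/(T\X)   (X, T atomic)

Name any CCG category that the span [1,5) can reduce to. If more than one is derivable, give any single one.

[0,5] S   <
  [0,1] "which" : S\NP
  [1,5] S\(S\NP)   >
    [1,2] "a" : (S\(S\NP))/N
    [2,5] N   >
      [2,3] "dog" : N/(N\NP)
      [3,5] N\NP   <
        [3,4] "plan" : NP/N
        [4,5] "map" : (N\NP)\(NP/N)

S\(S\NP)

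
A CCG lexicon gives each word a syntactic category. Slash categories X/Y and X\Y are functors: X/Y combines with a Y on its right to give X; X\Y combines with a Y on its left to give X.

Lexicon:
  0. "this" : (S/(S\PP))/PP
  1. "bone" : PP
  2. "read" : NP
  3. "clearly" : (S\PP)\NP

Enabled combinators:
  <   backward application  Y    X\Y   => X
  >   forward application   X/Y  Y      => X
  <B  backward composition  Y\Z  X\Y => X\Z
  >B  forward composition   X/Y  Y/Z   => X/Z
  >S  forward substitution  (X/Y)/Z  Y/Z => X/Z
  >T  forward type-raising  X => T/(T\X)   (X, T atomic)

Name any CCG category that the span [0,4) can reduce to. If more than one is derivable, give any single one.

S

[0,4] S   >
  [0,2] S/(S\PP)   >
    [0,1] "this" : (S/(S\PP))/PP
    [1,2] "bone" : PP
  [2,4] S\PP   <
    [2,3] "read" : NP
    [3,4] "clearly" : (S\PP)\NP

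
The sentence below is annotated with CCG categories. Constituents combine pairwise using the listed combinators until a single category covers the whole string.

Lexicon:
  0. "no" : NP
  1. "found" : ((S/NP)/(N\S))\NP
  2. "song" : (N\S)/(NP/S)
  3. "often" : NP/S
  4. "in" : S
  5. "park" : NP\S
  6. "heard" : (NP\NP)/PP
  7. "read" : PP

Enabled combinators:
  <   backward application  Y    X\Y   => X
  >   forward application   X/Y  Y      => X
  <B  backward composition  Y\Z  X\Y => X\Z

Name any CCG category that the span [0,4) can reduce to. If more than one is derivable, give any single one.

[0,8] S   >
  [0,4] S/NP   >
    [0,2] (S/NP)/(N\S)   <
      [0,1] "no" : NP
      [1,2] "found" : ((S/NP)/(N\S))\NP
    [2,4] N\S   >
      [2,3] "song" : (N\S)/(NP/S)
      [3,4] "often" : NP/S
  [4,8] NP   <
    [4,5] "in" : S
    [5,8] NP\S   <B
      [5,6] "park" : NP\S
      [6,8] NP\NP   >
        [6,7] "heard" : (NP\NP)/PP
        [7,8] "read" : PP

S/NP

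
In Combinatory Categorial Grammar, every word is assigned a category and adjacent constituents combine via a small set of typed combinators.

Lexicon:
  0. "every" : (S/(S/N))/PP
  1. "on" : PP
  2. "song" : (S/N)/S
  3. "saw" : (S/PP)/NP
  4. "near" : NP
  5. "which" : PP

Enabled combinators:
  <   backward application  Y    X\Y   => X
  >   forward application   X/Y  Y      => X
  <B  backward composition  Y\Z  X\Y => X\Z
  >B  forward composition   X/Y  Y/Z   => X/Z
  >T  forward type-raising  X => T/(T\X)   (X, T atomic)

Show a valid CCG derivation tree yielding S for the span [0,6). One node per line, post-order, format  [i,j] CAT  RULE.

[0,6] S   >
  [0,5] S/PP   >B
    [0,3] S/S   >B
      [0,2] S/(S/N)   >
        [0,1] "every" : (S/(S/N))/PP
        [1,2] "on" : PP
      [2,3] "song" : (S/N)/S
    [3,5] S/PP   >
      [3,4] "saw" : (S/PP)/NP
      [4,5] "near" : NP
  [5,6] "which" : PP

[0,1] (S/(S/N))/PP  lex  "every"
[1,2] PP  lex  "on"
[0,2] S/(S/N)  >  k=1
[2,3] (S/N)/S  lex  "song"
[0,3] S/S  >B  k=2
[3,4] (S/PP)/NP  lex  "saw"
[4,5] NP  lex  "near"
[3,5] S/PP  >  k=4
[0,5] S/PP  >B  k=3
[5,6] PP  lex  "which"
[0,6] S  >  k=5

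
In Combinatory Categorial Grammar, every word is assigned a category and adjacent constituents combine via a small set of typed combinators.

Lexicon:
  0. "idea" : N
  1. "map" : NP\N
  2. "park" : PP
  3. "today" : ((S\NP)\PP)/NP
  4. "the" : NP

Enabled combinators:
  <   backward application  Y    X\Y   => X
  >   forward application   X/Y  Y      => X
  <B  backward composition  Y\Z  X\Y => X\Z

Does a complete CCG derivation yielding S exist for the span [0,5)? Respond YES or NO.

YES

[0,5] S   <
  [0,1] "idea" : N
  [1,5] S\N   <B
    [1,2] "map" : NP\N
    [2,5] S\NP   <
      [2,3] "park" : PP
      [3,5] (S\NP)\PP   >
        [3,4] "today" : ((S\NP)\PP)/NP
        [4,5] "the" : NP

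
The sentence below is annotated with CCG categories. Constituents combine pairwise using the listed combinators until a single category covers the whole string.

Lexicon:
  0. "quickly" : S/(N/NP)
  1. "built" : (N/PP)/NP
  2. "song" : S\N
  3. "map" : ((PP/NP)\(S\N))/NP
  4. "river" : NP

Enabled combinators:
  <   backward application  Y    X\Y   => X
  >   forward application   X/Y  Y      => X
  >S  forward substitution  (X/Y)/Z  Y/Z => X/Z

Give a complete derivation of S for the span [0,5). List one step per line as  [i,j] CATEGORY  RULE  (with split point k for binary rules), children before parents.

[0,1] S/(N/NP)  lex  "quickly"
[1,2] (N/PP)/NP  lex  "built"
[2,3] S\N  lex  "song"
[3,4] ((PP/NP)\(S\N))/NP  lex  "map"
[4,5] NP  lex  "river"
[3,5] (PP/NP)\(S\N)  >  k=4
[2,5] PP/NP  <  k=3
[1,5] N/NP  >S  k=2
[0,5] S  >  k=1

[0,5] S   >
  [0,1] "quickly" : S/(N/NP)
  [1,5] N/NP   >S
    [1,2] "built" : (N/PP)/NP
    [2,5] PP/NP   <
      [2,3] "song" : S\N
      [3,5] (PP/NP)\(S\N)   >
        [3,4] "map" : ((PP/NP)\(S\N))/NP
        [4,5] "river" : NP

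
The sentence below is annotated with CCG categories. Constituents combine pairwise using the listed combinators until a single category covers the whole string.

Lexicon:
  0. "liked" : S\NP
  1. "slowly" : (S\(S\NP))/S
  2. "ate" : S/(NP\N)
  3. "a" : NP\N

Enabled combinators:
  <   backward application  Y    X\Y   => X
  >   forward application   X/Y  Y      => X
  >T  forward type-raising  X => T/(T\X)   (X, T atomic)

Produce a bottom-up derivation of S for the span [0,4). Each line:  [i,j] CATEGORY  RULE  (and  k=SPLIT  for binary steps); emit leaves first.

[0,1] S\NP  lex  "liked"
[1,2] (S\(S\NP))/S  lex  "slowly"
[2,3] S/(NP\N)  lex  "ate"
[3,4] NP\N  lex  "a"
[2,4] S  >  k=3
[1,4] S\(S\NP)  >  k=2
[0,4] S  <  k=1

[0,4] S   <
  [0,1] "liked" : S\NP
  [1,4] S\(S\NP)   >
    [1,2] "slowly" : (S\(S\NP))/S
    [2,4] S   >
      [2,3] "ate" : S/(NP\N)
      [3,4] "a" : NP\N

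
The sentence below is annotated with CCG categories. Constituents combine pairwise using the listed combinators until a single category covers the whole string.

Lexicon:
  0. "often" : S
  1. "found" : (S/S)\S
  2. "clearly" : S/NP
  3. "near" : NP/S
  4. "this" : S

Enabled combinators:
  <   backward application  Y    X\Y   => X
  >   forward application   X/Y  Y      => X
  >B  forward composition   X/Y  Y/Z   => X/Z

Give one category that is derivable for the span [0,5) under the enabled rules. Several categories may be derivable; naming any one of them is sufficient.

S

[0,5] S   >
  [0,3] S/NP   >B
    [0,2] S/S   <
      [0,1] "often" : S
      [1,2] "found" : (S/S)\S
    [2,3] "clearly" : S/NP
  [3,5] NP   >
    [3,4] "near" : NP/S
    [4,5] "this" : S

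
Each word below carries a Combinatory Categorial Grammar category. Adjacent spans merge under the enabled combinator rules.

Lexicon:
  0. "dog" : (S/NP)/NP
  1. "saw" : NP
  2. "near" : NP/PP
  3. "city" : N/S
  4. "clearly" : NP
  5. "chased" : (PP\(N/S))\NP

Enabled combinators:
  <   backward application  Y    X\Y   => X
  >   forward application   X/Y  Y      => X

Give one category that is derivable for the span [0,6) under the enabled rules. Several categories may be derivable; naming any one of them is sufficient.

S

[0,6] S   >
  [0,2] S/NP   >
    [0,1] "dog" : (S/NP)/NP
    [1,2] "saw" : NP
  [2,6] NP   >
    [2,3] "near" : NP/PP
    [3,6] PP   <
      [3,4] "city" : N/S
      [4,6] PP\(N/S)   <
        [4,5] "clearly" : NP
        [5,6] "chased" : (PP\(N/S))\NP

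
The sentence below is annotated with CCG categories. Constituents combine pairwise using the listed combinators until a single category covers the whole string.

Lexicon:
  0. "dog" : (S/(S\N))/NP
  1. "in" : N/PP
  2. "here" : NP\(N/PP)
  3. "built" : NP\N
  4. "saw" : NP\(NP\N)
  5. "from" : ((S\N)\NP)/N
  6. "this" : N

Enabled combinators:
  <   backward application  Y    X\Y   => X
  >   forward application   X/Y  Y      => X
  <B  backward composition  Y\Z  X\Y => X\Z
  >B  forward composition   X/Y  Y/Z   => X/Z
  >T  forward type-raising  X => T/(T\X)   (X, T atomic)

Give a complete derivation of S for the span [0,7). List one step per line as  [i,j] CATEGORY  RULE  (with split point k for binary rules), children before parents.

[0,7] S   >
  [0,3] S/(S\N)   >
    [0,1] "dog" : (S/(S\N))/NP
    [1,3] NP   <
      [1,2] "in" : N/PP
      [2,3] "here" : NP\(N/PP)
  [3,7] S\N   <
    [3,5] NP   <
      [3,4] "built" : NP\N
      [4,5] "saw" : NP\(NP\N)
    [5,7] (S\N)\NP   >
      [5,6] "from" : ((S\N)\NP)/N
      [6,7] "this" : N

[0,1] (S/(S\N))/NP  lex  "dog"
[1,2] N/PP  lex  "in"
[2,3] NP\(N/PP)  lex  "here"
[1,3] NP  <  k=2
[0,3] S/(S\N)  >  k=1
[3,4] NP\N  lex  "built"
[4,5] NP\(NP\N)  lex  "saw"
[3,5] NP  <  k=4
[5,6] ((S\N)\NP)/N  lex  "from"
[6,7] N  lex  "this"
[5,7] (S\N)\NP  >  k=6
[3,7] S\N  <  k=5
[0,7] S  >  k=3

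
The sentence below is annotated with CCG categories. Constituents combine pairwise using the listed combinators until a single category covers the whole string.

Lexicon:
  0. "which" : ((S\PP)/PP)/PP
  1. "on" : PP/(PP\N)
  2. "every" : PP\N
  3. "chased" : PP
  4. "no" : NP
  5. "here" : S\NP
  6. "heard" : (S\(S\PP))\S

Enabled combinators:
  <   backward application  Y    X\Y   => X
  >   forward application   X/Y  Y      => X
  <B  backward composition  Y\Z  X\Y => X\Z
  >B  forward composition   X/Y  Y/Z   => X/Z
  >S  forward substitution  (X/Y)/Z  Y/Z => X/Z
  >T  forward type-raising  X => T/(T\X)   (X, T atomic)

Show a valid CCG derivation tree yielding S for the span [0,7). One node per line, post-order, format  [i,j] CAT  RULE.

[0,1] ((S\PP)/PP)/PP  lex  "which"
[1,2] PP/(PP\N)  lex  "on"
[2,3] PP\N  lex  "every"
[1,3] PP  >  k=2
[0,3] (S\PP)/PP  >  k=1
[3,4] PP  lex  "chased"
[0,4] S\PP  >  k=3
[4,5] NP  lex  "no"
[5,6] S\NP  lex  "here"
[4,6] S  <  k=5
[6,7] (S\(S\PP))\S  lex  "heard"
[4,7] S\(S\PP)  <  k=6
[0,7] S  <  k=4

[0,7] S   <
  [0,4] S\PP   >
    [0,3] (S\PP)/PP   >
      [0,1] "which" : ((S\PP)/PP)/PP
      [1,3] PP   >
        [1,2] "on" : PP/(PP\N)
        [2,3] "every" : PP\N
    [3,4] "chased" : PP
  [4,7] S\(S\PP)   <
    [4,6] S   <
      [4,5] "no" : NP
      [5,6] "here" : S\NP
    [6,7] "heard" : (S\(S\PP))\S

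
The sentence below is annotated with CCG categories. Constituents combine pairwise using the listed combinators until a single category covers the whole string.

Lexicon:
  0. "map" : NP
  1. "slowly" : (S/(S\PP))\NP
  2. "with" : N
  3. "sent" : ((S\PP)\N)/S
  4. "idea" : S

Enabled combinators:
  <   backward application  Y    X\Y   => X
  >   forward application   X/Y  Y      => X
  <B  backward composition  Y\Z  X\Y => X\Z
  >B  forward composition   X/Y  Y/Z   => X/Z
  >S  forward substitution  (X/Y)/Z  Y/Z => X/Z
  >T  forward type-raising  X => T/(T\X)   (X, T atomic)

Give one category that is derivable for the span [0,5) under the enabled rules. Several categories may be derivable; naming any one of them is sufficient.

S

[0,5] S   >
  [0,2] S/(S\PP)   <
    [0,1] "map" : NP
    [1,2] "slowly" : (S/(S\PP))\NP
  [2,5] S\PP   <
    [2,3] "with" : N
    [3,5] (S\PP)\N   >
      [3,4] "sent" : ((S\PP)\N)/S
      [4,5] "idea" : S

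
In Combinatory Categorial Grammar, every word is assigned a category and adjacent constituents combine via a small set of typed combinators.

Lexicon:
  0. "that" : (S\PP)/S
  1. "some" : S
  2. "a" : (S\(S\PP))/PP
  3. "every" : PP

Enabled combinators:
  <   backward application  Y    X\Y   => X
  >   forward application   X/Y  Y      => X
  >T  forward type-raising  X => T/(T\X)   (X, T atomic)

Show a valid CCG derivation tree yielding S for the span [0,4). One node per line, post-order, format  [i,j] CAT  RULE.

[0,4] S   <
  [0,2] S\PP   >
    [0,1] "that" : (S\PP)/S
    [1,2] "some" : S
  [2,4] S\(S\PP)   >
    [2,3] "a" : (S\(S\PP))/PP
    [3,4] "every" : PP

[0,1] (S\PP)/S  lex  "that"
[1,2] S  lex  "some"
[0,2] S\PP  >  k=1
[2,3] (S\(S\PP))/PP  lex  "a"
[3,4] PP  lex  "every"
[2,4] S\(S\PP)  >  k=3
[0,4] S  <  k=2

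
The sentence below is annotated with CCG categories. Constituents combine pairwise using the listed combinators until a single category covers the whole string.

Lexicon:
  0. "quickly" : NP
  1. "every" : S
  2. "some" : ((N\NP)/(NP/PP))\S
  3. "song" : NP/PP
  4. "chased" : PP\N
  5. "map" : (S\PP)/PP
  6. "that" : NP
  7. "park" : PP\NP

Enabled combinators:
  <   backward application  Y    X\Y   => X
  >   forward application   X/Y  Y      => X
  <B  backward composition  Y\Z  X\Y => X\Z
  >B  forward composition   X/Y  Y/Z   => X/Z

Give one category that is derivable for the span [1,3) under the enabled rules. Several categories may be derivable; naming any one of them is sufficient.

[0,8] S   <
  [0,5] PP   <
    [0,1] "quickly" : NP
    [1,5] PP\NP   <B
      [1,4] N\NP   >
        [1,3] (N\NP)/(NP/PP)   <
          [1,2] "every" : S
          [2,3] "some" : ((N\NP)/(NP/PP))\S
        [3,4] "song" : NP/PP
      [4,5] "chased" : PP\N
  [5,8] S\PP   >
    [5,6] "map" : (S\PP)/PP
    [6,8] PP   <
      [6,7] "that" : NP
      [7,8] "park" : PP\NP

(N\NP)/(NP/PP)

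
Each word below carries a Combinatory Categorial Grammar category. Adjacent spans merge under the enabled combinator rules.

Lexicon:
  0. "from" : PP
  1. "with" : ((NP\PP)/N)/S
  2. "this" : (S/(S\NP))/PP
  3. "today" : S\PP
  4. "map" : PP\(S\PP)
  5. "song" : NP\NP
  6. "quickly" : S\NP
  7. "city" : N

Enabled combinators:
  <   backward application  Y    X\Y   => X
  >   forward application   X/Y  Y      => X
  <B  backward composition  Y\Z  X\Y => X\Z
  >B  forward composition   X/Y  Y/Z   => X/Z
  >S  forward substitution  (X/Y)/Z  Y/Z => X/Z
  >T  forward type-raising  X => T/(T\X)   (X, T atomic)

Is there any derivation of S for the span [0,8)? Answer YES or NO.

NO

PP ((NP\PP)/N)/S (S/(S\NP))/PP S\PP PP\(S\PP) NP\NP S\NP N
CKY chart[0,8] = {N/(N\NP), NP, NP/(NP\NP), NP/(N\N), PP/(PP\NP), S/(S\NP)}; S ∉ chart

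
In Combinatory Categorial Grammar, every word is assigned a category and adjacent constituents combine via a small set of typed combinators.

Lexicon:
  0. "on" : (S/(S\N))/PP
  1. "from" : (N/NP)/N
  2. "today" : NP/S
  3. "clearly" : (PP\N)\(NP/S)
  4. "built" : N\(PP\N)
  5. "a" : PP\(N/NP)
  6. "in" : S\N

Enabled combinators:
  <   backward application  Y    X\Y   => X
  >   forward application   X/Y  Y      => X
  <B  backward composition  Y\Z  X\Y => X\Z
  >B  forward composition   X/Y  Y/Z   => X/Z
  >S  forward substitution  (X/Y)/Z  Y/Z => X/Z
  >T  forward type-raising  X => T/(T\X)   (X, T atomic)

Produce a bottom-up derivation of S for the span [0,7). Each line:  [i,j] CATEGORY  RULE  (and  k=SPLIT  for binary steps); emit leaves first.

[0,1] (S/(S\N))/PP  lex  "on"
[1,2] (N/NP)/N  lex  "from"
[2,3] NP/S  lex  "today"
[3,4] (PP\N)\(NP/S)  lex  "clearly"
[2,4] PP\N  <  k=3
[4,5] N\(PP\N)  lex  "built"
[2,5] N  <  k=4
[1,5] N/NP  >  k=2
[5,6] PP\(N/NP)  lex  "a"
[1,6] PP  <  k=5
[0,6] S/(S\N)  >  k=1
[6,7] S\N  lex  "in"
[0,7] S  >  k=6

[0,7] S   >
  [0,6] S/(S\N)   >
    [0,1] "on" : (S/(S\N))/PP
    [1,6] PP   <
      [1,5] N/NP   >
        [1,2] "from" : (N/NP)/N
        [2,5] N   <
          [2,4] PP\N   <
            [2,3] "today" : NP/S
            [3,4] "clearly" : (PP\N)\(NP/S)
          [4,5] "built" : N\(PP\N)
      [5,6] "a" : PP\(N/NP)
  [6,7] "in" : S\N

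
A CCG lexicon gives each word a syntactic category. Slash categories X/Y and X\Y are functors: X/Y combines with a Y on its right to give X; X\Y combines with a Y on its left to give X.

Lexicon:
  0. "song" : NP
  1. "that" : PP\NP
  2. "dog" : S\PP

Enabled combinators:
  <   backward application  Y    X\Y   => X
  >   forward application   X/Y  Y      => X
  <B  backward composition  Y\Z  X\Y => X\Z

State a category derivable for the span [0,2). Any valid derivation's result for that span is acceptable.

[0,3] S   <
  [0,2] PP   <
    [0,1] "song" : NP
    [1,2] "that" : PP\NP
  [2,3] "dog" : S\PP

PP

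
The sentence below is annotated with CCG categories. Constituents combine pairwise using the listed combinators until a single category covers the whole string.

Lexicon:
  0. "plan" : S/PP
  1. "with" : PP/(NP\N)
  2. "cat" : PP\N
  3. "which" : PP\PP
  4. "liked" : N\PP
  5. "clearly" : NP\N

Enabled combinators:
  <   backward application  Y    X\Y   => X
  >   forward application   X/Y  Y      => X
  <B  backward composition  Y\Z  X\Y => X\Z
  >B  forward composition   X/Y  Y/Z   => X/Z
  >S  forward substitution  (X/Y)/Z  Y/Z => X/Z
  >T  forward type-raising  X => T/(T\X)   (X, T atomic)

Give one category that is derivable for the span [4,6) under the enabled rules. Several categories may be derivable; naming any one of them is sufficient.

[0,6] S   >
  [0,1] "plan" : S/PP
  [1,6] PP   >
    [1,2] "with" : PP/(NP\N)
    [2,6] NP\N   <B
      [2,3] "cat" : PP\N
      [3,6] NP\PP   <B
        [3,4] "which" : PP\PP
        [4,6] NP\PP   <B
          [4,5] "liked" : N\PP
          [5,6] "clearly" : NP\N

NP\PP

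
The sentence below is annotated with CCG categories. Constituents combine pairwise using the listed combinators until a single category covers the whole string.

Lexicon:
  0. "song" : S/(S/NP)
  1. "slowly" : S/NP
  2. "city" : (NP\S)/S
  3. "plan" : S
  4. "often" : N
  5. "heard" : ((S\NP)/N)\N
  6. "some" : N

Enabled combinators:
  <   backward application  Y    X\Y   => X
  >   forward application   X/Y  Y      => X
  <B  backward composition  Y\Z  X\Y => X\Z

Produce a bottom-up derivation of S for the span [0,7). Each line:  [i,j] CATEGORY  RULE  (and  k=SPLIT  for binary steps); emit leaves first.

[0,1] S/(S/NP)  lex  "song"
[1,2] S/NP  lex  "slowly"
[0,2] S  >  k=1
[2,3] (NP\S)/S  lex  "city"
[3,4] S  lex  "plan"
[2,4] NP\S  >  k=3
[0,4] NP  <  k=2
[4,5] N  lex  "often"
[5,6] ((S\NP)/N)\N  lex  "heard"
[4,6] (S\NP)/N  <  k=5
[6,7] N  lex  "some"
[4,7] S\NP  >  k=6
[0,7] S  <  k=4

[0,7] S   <
  [0,4] NP   <
    [0,2] S   >
      [0,1] "song" : S/(S/NP)
      [1,2] "slowly" : S/NP
    [2,4] NP\S   >
      [2,3] "city" : (NP\S)/S
      [3,4] "plan" : S
  [4,7] S\NP   >
    [4,6] (S\NP)/N   <
      [4,5] "often" : N
      [5,6] "heard" : ((S\NP)/N)\N
    [6,7] "some" : N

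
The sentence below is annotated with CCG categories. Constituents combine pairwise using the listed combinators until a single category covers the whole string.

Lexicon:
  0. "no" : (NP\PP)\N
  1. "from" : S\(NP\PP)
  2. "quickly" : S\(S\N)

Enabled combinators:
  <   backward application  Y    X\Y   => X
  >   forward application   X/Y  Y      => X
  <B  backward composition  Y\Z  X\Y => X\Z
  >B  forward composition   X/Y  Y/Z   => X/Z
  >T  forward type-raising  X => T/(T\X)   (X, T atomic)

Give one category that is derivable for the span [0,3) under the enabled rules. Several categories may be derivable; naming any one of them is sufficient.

[0,3] S   <
  [0,2] S\N   <B
    [0,1] "no" : (NP\PP)\N
    [1,2] "from" : S\(NP\PP)
  [2,3] "quickly" : S\(S\N)

S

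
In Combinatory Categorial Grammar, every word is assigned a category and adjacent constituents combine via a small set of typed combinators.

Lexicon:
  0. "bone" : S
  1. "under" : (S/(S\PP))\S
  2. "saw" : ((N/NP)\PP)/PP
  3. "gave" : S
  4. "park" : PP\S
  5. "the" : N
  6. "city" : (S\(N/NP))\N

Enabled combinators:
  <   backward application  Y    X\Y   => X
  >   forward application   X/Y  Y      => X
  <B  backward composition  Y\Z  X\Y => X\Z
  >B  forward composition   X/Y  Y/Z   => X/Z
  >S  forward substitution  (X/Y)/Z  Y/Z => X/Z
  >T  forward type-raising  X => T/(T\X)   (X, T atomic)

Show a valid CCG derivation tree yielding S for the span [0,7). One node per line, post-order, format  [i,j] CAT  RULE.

[0,7] S   >
  [0,2] S/(S\PP)   <
    [0,1] "bone" : S
    [1,2] "under" : (S/(S\PP))\S
  [2,7] S\PP   <B
    [2,5] (N/NP)\PP   >
      [2,3] "saw" : ((N/NP)\PP)/PP
      [3,5] PP   <
        [3,4] "gave" : S
        [4,5] "park" : PP\S
    [5,7] S\(N/NP)   <
      [5,6] "the" : N
      [6,7] "city" : (S\(N/NP))\N

[0,1] S  lex  "bone"
[1,2] (S/(S\PP))\S  lex  "under"
[0,2] S/(S\PP)  <  k=1
[2,3] ((N/NP)\PP)/PP  lex  "saw"
[3,4] S  lex  "gave"
[4,5] PP\S  lex  "park"
[3,5] PP  <  k=4
[2,5] (N/NP)\PP  >  k=3
[5,6] N  lex  "the"
[6,7] (S\(N/NP))\N  lex  "city"
[5,7] S\(N/NP)  <  k=6
[2,7] S\PP  <B  k=5
[0,7] S  >  k=2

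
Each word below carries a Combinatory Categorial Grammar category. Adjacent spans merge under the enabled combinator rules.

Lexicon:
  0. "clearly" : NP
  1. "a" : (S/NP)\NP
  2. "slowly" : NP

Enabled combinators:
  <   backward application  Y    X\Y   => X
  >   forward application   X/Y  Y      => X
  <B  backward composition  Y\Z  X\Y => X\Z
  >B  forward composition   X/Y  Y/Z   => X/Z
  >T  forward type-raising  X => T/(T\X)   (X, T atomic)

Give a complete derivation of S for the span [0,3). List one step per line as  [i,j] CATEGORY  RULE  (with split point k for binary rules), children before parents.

[0,3] S   >
  [0,2] S/NP   <
    [0,1] "clearly" : NP
    [1,2] "a" : (S/NP)\NP
  [2,3] "slowly" : NP

[0,1] NP  lex  "clearly"
[1,2] (S/NP)\NP  lex  "a"
[0,2] S/NP  <  k=1
[2,3] NP  lex  "slowly"
[0,3] S  >  k=2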